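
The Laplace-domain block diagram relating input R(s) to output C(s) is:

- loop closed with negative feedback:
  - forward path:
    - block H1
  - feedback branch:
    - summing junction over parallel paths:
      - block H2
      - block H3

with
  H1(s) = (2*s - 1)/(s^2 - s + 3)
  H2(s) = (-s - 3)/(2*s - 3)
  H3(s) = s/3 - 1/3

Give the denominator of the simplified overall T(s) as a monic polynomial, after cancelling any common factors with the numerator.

Step 1: add H2, H3 (parallel): (2*s^2 - 8*s - 6)/(6*s - 9)
Step 2: feedback reduction of H1, (H2+H3): (12*s^2 - 24*s + 9)/(10*s^3 - 33*s^2 + 23*s - 21)
The result of step 2 is T(s) in lowest terms. Its denominator has leading coefficient 10; dividing the denominator through by 10 makes it monic.

Final answer: s^3 - 33*s^2/10 + 23*s/10 - 21/10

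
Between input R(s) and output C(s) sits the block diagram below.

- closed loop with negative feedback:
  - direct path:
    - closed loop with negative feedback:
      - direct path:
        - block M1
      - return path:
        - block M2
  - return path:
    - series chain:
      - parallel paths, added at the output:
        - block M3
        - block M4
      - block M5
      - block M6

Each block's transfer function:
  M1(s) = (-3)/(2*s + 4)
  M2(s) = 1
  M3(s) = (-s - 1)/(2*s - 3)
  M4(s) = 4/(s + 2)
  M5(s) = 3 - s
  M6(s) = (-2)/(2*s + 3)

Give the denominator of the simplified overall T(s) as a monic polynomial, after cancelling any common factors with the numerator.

Reducing step by step:

Step 1. close the feedback loop around M1, M2, giving (-3)/(2*s + 1)
Step 2. parallel reduction of M3, M4, giving (-s^2 + 5*s - 14)/(2*s^2 + s - 6)
Step 3. series reduction of (M3+M4), M5, M6, giving (-2*s^3 + 16*s^2 - 58*s + 84)/(4*s^3 + 8*s^2 - 9*s - 18)
Step 4. reduce the feedback loop with forward [M1/(1+M1*M2)] and return ((M3+M4)*M5*M6), giving (-12*s^3 - 24*s^2 + 27*s + 54)/(8*s^4 + 26*s^3 - 58*s^2 + 129*s - 270)
No further cancellation is possible in the step-4 result, so that is T(s). Its denominator becomes monic after dividing by the leading coefficient 8.

Answer: s^4 + 13*s^3/4 - 29*s^2/4 + 129*s/8 - 135/4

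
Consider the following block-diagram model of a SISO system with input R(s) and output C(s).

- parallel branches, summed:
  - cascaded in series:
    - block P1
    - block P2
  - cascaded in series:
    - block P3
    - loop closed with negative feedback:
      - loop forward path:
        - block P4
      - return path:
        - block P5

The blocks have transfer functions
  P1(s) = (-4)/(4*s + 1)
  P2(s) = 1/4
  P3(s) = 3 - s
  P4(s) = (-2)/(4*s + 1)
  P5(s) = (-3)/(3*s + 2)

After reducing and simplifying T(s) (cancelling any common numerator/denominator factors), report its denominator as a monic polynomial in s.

The answer is s^3 + 7*s^2/6 + 43*s/48 + 1/6.

Reasoning:
(1) cascade P1, P2, giving (-1)/(4*s + 1)
(2) collapse the loop (P4 forward, P5 return), giving (-6*s - 4)/(12*s^2 + 11*s + 8)
(3) series reduction of P3, [P4/(1+P4*P5)], giving (6*s^2 - 14*s - 12)/(12*s^2 + 11*s + 8)
(4) reduce the parallel group (P1*P2), (P3*[P4/(1+P4*P5)]), giving (24*s^3 - 62*s^2 - 73*s - 20)/(48*s^3 + 56*s^2 + 43*s + 8)
The result of step 4 is T(s) in lowest terms. Its denominator has leading coefficient 48; dividing the denominator through by 48 makes it monic.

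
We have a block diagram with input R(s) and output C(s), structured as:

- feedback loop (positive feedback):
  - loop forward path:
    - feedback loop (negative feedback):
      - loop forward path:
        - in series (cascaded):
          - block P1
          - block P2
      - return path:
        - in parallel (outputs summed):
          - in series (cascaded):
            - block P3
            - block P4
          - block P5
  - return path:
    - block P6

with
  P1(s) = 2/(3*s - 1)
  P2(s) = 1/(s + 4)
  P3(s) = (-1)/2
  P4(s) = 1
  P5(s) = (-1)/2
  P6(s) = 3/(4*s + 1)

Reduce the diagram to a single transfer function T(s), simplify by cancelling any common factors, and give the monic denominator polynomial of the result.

Answer: s^3 + 47*s^2/12 - 13*s/12 - 1

Working:
Step 1 - multiply P1, P2 (series) = 2/(3*s^2 + 11*s - 4)
Step 2 - reduce the series chain P3, P4 = (-1)/2
Step 3 - combine (P3*P4), P5 in parallel = -1
Step 4 - feedback reduction of (P1*P2), ((P3*P4)+P5) = 2/(3*s^2 + 11*s - 6)
Step 5 - collapse the loop ([(P1*P2)/(1+(P1*P2)*((P3*P4)+P5))] forward, P6 return) = (8*s + 2)/(12*s^3 + 47*s^2 - 13*s - 12)
T(s) is the step-5 result (common factors already cancelled). Leading coefficient of the denominator: 12. Divide through by 12 for the monic polynomial.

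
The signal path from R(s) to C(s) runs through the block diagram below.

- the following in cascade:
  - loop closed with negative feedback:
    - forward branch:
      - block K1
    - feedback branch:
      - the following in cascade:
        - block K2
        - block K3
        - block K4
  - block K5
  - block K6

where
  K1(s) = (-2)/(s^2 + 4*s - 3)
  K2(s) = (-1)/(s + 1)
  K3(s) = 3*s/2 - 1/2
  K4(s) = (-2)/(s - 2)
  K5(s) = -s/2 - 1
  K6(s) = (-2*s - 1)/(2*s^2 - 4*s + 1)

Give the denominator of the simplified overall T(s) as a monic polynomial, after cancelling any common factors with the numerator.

Answer: s^6 + s^5 - 29*s^4/2 + 17*s^3/2 + 51*s^2/2 - 43*s/2 + 4

Working:
Step 1. cascade K2, K3, K4: (3*s - 1)/(s^2 - s - 2)
Step 2. apply the feedback formula to K1, (K2*K3*K4): (-2*s^2 + 2*s + 4)/(s^4 + 3*s^3 - 9*s^2 - 11*s + 8)
Step 3. multiply [K1/(1+K1*(K2*K3*K4))], K5, K6 (series): (-2*s^4 - 3*s^3 + 7*s^2 + 12*s + 4)/(2*s^6 + 2*s^5 - 29*s^4 + 17*s^3 + 51*s^2 - 43*s + 8)
Step 3 gives the fully reduced T(s), with no common factor left to cancel. The denominator's leading coefficient is 2, so divide each of its coefficients by 2 to get the monic form.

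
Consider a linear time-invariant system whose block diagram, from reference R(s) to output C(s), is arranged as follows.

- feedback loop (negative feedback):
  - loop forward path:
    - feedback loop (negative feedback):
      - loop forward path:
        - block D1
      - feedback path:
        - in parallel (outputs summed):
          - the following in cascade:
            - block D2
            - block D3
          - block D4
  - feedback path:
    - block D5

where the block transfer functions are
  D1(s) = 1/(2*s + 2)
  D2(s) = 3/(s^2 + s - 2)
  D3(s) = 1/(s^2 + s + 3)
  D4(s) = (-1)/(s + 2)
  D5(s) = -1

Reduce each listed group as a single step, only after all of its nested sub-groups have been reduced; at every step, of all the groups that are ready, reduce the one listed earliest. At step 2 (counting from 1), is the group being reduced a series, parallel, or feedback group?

Step 1. cascade D2, D3
Step 2. add (D2*D3), D4 (parallel)
Step 3. feedback reduction of D1, ((D2*D3)+D4)
Step 4. apply the feedback formula to [D1/(1+D1*((D2*D3)+D4))], D5
The group at step 2 is a parallel group.

Answer: parallel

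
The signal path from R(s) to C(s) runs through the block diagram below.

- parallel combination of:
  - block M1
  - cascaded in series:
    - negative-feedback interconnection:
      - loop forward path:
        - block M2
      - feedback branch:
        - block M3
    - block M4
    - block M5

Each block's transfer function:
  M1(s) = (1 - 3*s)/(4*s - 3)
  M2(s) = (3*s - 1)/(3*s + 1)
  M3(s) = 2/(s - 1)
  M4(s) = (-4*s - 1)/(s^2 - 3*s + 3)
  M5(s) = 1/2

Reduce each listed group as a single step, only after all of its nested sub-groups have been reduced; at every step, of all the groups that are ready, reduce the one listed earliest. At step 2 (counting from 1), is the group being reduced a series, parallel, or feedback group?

The answer is series.

Reasoning:
Step 1 - close the feedback loop around M2, M3
Step 2 - reduce the series chain [M2/(1+M2*M3)], M4, M5
Step 3 - combine M1, ([M2/(1+M2*M3)]*M4*M5) in parallel
Step 2: series.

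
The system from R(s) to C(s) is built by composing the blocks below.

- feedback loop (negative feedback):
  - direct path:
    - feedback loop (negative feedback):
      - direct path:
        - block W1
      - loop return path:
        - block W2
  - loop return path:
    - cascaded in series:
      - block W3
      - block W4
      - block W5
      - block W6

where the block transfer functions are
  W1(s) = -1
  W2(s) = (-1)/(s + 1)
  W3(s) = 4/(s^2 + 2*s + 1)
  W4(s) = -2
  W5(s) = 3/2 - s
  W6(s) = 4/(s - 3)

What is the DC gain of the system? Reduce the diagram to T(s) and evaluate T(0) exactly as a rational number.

First reduce the diagram to T(s).

[1] apply the feedback formula to W1, W2 -> (-s - 1)/(s + 2)
[2] multiply W3, W4, W5, W6 (series) -> (32*s - 48)/(s^3 - s^2 - 5*s - 3)
[3] apply the feedback formula to [W1/(1+W1*W2)], (W3*W4*W5*W6) -> (-s^3 + s^2 + 5*s + 3)/(s^3 - 39*s + 42)
DC gain: substitute s = 0 into T(s) from step 3: T(0) = 3/42 = 1/14.

Answer: 1/14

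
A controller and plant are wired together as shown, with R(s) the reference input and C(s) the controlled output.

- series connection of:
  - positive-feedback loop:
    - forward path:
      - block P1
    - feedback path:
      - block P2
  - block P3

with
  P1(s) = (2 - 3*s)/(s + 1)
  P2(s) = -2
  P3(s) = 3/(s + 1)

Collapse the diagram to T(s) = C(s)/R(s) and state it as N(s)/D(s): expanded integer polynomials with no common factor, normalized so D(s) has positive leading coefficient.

Reducing step by step:

(1) feedback reduction of P1, P2 gives (3*s - 2)/(5*s - 5)
(2) series reduction of [P1/(1-P1*P2)], P3, giving the overall T(s)

Answer: (9*s - 6)/(5*s^2 - 5)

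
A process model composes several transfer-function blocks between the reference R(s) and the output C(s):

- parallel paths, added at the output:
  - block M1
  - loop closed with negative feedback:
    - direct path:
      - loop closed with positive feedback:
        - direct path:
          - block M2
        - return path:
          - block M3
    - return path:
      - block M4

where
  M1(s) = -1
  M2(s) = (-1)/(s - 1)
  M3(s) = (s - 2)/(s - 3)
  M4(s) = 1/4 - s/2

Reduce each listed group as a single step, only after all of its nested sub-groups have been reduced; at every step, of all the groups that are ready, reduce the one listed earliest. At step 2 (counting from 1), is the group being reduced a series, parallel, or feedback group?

The answer is feedback.

Reasoning:
Step 1: feedback reduction of M2, M3
Step 2: feedback reduction of [M2/(1-M2*M3)], M4
Step 3: reduce the parallel group M1, [[M2/(1-M2*M3)]/(1+[M2/(1-M2*M3)]*M4)]
The group at step 2 is a feedback group.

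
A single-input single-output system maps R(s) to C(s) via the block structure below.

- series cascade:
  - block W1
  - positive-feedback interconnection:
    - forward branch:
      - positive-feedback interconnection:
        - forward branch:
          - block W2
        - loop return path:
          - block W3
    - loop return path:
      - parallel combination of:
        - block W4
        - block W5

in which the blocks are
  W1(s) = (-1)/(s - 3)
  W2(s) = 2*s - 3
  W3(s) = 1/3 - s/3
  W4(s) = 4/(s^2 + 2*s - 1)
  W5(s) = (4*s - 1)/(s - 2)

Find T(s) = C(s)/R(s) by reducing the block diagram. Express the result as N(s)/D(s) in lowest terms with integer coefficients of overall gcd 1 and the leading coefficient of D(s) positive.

Step 1: reduce the feedback loop with forward W2 and return W3: (6*s - 9)/(2*s^2 - 5*s + 6)
Step 2: sum the parallel branches W4, W5: (4*s^3 + 7*s^2 - 2*s - 7)/(s^3 - 5*s + 2)
Step 3: feedback reduction of [W2/(1-W2*W3)], (W4+W5): (6*s^4 - 9*s^3 - 30*s^2 + 57*s - 18)/(2*s^5 - 29*s^4 - 10*s^3 + 104*s^2 - 16*s - 51)
Step 4: combine W1, [[W2/(1-W2*W3)]/(1-[W2/(1-W2*W3)]*(W4+W5))] in series, giving the overall T(s)

Hence the answer: (-6*s^4 + 9*s^3 + 30*s^2 - 57*s + 18)/(2*s^6 - 35*s^5 + 77*s^4 + 134*s^3 - 328*s^2 - 3*s + 153)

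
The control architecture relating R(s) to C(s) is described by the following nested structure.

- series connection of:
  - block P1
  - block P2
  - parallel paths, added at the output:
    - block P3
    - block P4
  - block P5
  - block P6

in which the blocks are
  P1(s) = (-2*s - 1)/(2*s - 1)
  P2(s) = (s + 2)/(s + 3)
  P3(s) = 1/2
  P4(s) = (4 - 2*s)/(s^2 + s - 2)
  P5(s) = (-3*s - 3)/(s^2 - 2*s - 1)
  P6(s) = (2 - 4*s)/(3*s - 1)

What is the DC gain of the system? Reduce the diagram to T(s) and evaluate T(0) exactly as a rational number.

Reducing step by step:

1. sum the parallel branches P3, P4 = (s^2 - 3*s + 6)/(2*s^2 + 2*s - 4)
2. multiply P1, P2, (P3+P4), P5, P6 (series) = (-6*s^4 + 9*s^3 - 12*s^2 - 45*s - 18)/(3*s^5 - s^4 - 24*s^3 + 20*s^2 + 5*s - 3)
That last expression is T(s); at s = 0 only the constant terms survive, so T(0) = -18/(-3) = 6.

Answer: 6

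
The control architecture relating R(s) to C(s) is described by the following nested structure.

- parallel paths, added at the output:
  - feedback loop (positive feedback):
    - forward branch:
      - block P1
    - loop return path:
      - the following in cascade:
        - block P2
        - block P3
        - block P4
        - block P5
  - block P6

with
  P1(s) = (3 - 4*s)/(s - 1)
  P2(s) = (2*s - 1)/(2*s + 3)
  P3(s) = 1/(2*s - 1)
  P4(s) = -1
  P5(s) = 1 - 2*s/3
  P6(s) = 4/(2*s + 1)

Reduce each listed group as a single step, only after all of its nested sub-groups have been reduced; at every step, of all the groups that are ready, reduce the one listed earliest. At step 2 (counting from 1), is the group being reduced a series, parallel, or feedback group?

The answer is feedback.

Reasoning:
Step 1. combine P2, P3, P4, P5 in series
Step 2. close the feedback loop around P1, (P2*P3*P4*P5)
Step 3. combine [P1/(1-P1*(P2*P3*P4*P5))], P6 in parallel
Step 2 collapses a feedback group.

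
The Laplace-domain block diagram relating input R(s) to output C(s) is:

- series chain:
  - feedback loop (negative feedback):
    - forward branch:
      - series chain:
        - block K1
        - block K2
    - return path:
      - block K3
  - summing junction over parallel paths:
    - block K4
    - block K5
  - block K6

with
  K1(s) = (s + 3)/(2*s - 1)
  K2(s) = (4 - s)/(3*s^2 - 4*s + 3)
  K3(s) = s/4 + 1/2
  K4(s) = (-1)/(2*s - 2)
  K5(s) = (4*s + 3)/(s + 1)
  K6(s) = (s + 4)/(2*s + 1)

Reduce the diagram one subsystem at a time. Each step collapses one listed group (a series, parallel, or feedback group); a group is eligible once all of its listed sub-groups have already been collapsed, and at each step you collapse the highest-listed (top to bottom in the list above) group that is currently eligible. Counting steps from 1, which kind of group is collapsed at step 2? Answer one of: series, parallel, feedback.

Step 1. multiply K1, K2 (series)
Step 2. collapse the loop ((K1*K2) forward, K3 return)
Step 3. combine K4, K5 in parallel
Step 4. multiply [(K1*K2)/(1+(K1*K2)*K3)], (K4+K5), K6 (series)
At step 2 the group reduced is feedback.

Answer: feedback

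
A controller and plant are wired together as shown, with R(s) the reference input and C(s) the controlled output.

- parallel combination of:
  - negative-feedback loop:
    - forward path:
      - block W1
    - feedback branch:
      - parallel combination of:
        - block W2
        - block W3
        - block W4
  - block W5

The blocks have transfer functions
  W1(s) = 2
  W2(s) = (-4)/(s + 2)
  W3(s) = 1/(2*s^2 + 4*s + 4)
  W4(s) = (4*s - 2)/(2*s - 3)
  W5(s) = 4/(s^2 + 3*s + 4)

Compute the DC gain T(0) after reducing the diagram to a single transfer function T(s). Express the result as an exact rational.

Step 1: combine W2, W3, W4 in parallel: (8*s^4 + 12*s^3 + 26*s^2 + 25*s + 26)/(4*s^4 + 10*s^3 - 20*s - 24)
Step 2: feedback reduction of W1, (W2+W3+W4): (4*s^4 + 10*s^3 - 20*s - 24)/(10*s^4 + 17*s^3 + 26*s^2 + 15*s + 14)
Step 3: add [W1/(1+W1*(W2+W3+W4))], W5 (parallel): (4*s^6 + 22*s^5 + 86*s^4 + 88*s^3 + 20*s^2 - 92*s - 40)/(10*s^6 + 47*s^5 + 117*s^4 + 161*s^3 + 163*s^2 + 102*s + 56)
That last expression is T(s); at s = 0 only the constant terms survive, so T(0) = -40/56 = -5/7.

Hence the answer: -5/7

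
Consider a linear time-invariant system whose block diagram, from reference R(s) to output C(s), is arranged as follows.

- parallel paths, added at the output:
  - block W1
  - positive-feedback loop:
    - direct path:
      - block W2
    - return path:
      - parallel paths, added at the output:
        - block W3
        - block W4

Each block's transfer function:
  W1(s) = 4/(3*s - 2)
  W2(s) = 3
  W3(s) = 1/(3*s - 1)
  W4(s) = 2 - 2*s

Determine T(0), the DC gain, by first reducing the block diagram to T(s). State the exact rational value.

First reduce the diagram to T(s).

Step 1. add W3, W4 (parallel); result (-6*s^2 + 8*s - 1)/(3*s - 1)
Step 2. reduce the feedback loop with forward W2 and return (W3+W4); result (9*s - 3)/(18*s^2 - 21*s + 2)
Step 3. add W1, [W2/(1-W2*(W3+W4))] (parallel); result (99*s^2 - 111*s + 14)/(54*s^3 - 99*s^2 + 48*s - 4)
The step-3 result is T(s). Setting s = 0: T(0) = 14/(-4) = -7/2.

Answer: -7/2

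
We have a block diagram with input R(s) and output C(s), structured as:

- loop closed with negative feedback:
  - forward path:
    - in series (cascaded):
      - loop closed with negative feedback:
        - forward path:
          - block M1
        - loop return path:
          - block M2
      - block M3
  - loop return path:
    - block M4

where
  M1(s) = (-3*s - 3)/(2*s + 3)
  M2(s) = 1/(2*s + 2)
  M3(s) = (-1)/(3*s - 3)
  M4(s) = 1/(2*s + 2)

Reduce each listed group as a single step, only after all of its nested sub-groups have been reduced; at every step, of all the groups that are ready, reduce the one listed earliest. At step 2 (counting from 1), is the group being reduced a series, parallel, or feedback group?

Reducing step by step:

1. apply the feedback formula to M1, M2
2. reduce the series chain [M1/(1+M1*M2)], M3
3. apply the feedback formula to ([M1/(1+M1*M2)]*M3), M4
Step 2 collapses a series group.

Answer: series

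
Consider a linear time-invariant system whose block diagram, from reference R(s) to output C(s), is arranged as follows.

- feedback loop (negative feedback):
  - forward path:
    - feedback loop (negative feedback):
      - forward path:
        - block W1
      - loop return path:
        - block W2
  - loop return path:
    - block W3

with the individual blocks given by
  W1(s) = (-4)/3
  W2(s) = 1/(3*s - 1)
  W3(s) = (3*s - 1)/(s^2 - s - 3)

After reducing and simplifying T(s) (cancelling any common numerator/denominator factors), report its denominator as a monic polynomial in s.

1. feedback reduction of W1, W2, giving (4 - 12*s)/(9*s - 7)
2. apply the feedback formula to [W1/(1+W1*W2)], W3, giving (-12*s^3 + 16*s^2 + 32*s - 12)/(9*s^3 - 52*s^2 + 4*s + 17)
The result of step 2 is T(s) in lowest terms. Its denominator has leading coefficient 9; dividing the denominator through by 9 makes it monic.

Hence the answer: s^3 - 52*s^2/9 + 4*s/9 + 17/9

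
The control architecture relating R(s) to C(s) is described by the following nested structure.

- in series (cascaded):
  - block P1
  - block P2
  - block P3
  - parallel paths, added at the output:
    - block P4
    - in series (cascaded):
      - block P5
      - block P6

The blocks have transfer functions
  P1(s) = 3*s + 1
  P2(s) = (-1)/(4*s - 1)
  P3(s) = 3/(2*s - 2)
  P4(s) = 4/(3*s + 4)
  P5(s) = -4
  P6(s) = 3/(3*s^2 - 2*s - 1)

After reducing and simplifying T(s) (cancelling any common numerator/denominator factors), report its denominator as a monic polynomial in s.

Step 1: multiply P5, P6 (series) = (-12)/(3*s^2 - 2*s - 1)
Step 2: combine P4, (P5*P6) in parallel = (12*s^2 - 44*s - 52)/(9*s^3 + 6*s^2 - 11*s - 4)
Step 3: multiply P1, P2, P3, (P4+(P5*P6)) (series) = (-18*s^2 + 66*s + 78)/(12*s^4 - 11*s^3 - 18*s^2 + 21*s - 4)
T(s) is the step-3 result (common factors already cancelled). Leading coefficient of the denominator: 12. Divide through by 12 for the monic polynomial.

Final answer: s^4 - 11*s^3/12 - 3*s^2/2 + 7*s/4 - 1/3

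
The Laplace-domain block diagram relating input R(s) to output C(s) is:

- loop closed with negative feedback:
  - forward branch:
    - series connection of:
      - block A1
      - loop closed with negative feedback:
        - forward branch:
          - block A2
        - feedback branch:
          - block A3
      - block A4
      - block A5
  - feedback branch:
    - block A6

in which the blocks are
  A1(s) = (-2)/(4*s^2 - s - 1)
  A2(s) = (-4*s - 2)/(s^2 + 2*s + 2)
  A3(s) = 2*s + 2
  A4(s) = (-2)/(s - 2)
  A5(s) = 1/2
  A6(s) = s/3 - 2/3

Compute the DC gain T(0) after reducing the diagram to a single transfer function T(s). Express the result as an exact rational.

Step 1 - reduce the feedback loop with forward A2 and return A3, giving (4*s + 2)/(7*s^2 + 10*s + 2)
Step 2 - cascade A1, [A2/(1+A2*A3)], A4, A5, giving (8*s + 4)/(28*s^5 - 23*s^4 - 75*s^3 + 6*s^2 + 22*s + 4)
Step 3 - reduce the feedback loop with forward (A1*[A2/(1+A2*A3)]*A4*A5) and return A6, giving (24*s + 12)/(84*s^5 - 69*s^4 - 225*s^3 + 26*s^2 + 54*s + 4)
Evaluating the step-3 result (the overall T(s)) at s = 0 gives T(0) = 12/4 = 3.

Hence the answer: 3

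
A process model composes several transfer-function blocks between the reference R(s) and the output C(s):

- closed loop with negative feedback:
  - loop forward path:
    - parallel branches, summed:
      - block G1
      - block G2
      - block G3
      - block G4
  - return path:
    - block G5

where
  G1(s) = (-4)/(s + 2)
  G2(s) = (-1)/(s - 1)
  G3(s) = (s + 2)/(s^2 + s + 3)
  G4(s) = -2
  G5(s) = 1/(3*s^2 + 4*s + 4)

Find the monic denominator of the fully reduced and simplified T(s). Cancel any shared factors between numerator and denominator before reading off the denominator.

Answer: s^6 + 10*s^5/3 + 16*s^4/3 + 11*s^3/3 - 10*s^2/3 - 35*s/3 - 10/3

Working:
Step 1 - reduce the parallel group G1, G2, G3, G4, giving (-2*s^4 - 8*s^3 - 4*s^2 - 15*s + 14)/(s^4 + 2*s^3 + 2*s^2 + s - 6)
Step 2 - apply the feedback formula to (G1+G2+G3+G4), G5, giving (-6*s^6 - 32*s^5 - 52*s^4 - 93*s^3 - 34*s^2 - 4*s + 56)/(3*s^6 + 10*s^5 + 16*s^4 + 11*s^3 - 10*s^2 - 35*s - 10)
No further cancellation is possible in the step-2 result, so that is T(s). Its denominator becomes monic after dividing by the leading coefficient 3.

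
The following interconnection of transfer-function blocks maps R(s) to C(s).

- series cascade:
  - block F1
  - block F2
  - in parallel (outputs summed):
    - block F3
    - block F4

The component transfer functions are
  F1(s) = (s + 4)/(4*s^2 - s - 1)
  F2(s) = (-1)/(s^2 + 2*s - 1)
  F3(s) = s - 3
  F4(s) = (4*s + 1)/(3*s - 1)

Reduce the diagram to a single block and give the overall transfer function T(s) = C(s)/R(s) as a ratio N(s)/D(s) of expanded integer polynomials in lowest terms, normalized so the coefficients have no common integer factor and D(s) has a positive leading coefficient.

The answer is (-3*s^3 - 6*s^2 + 20*s - 16)/(12*s^5 + 17*s^4 - 28*s^3 + 4*s^2 + 4*s - 1).

Reasoning:
(1) combine F3, F4 in parallel gives (3*s^2 - 6*s + 4)/(3*s - 1)
(2) series reduction of F1, F2, (F3+F4); the result is T(s) itself (integer coefficients, no common factor, positive leading denominator coefficient)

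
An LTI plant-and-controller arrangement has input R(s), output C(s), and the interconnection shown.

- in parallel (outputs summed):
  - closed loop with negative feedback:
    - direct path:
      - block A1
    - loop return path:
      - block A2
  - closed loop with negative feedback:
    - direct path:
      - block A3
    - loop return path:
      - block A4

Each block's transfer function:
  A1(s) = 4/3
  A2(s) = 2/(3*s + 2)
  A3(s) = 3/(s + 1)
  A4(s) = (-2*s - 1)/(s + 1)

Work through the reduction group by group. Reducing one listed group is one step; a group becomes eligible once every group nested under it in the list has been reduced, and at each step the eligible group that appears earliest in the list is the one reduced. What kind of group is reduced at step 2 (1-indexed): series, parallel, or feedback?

(1) apply the feedback formula to A1, A2
(2) apply the feedback formula to A3, A4
(3) parallel reduction of [A1/(1+A1*A2)], [A3/(1+A3*A4)]
The group at step 2 is a feedback group.

Final answer: feedback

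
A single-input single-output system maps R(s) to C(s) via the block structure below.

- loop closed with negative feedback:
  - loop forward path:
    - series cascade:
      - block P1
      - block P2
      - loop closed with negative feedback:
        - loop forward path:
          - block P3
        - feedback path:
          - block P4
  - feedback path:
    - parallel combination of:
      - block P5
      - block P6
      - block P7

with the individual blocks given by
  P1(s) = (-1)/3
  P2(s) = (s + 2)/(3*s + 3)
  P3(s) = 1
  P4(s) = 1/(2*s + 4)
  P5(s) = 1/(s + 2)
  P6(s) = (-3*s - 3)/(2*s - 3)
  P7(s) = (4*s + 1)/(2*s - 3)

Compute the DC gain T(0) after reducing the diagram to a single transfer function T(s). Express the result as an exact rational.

Answer: -24/107

Working:
(1) close the feedback loop around P3, P4 = (2*s + 4)/(2*s + 5)
(2) series reduction of P1, P2, [P3/(1+P3*P4)] = (-2*s^2 - 8*s - 8)/(18*s^2 + 63*s + 45)
(3) parallel reduction of P5, P6, P7 = (s^2 + 2*s - 7)/(2*s^2 + s - 6)
(4) close the feedback loop around (P1*P2*[P3/(1+P3*P4)]), (P5+P6+P7) = (-4*s^3 - 10*s^2 + 8*s + 24)/(34*s^3 + 64*s^2 - 93*s - 107)
Evaluating the step-4 result (the overall T(s)) at s = 0 gives T(0) = 24/(-107) = -24/107.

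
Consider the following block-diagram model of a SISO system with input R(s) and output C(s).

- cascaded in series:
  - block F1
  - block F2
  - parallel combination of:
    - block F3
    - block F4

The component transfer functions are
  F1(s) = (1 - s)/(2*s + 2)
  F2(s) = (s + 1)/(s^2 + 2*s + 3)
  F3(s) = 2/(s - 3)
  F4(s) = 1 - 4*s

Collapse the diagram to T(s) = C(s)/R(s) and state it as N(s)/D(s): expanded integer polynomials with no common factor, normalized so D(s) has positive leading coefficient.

Step 1: combine F3, F4 in parallel: (-4*s^2 + 13*s - 1)/(s - 3)
Step 2: series reduction of F1, F2, (F3+F4): this yields T(s), and no further normalization is needed

Therefore the answer is (4*s^3 - 17*s^2 + 14*s - 1)/(2*s^3 - 2*s^2 - 6*s - 18).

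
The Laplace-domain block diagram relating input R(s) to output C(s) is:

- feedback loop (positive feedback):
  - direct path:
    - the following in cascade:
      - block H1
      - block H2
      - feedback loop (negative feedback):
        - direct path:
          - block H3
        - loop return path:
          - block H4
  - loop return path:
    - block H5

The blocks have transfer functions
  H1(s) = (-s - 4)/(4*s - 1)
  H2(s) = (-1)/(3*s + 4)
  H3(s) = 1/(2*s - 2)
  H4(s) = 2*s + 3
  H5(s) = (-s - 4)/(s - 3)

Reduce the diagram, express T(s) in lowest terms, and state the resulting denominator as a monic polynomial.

Step 1: reduce the feedback loop with forward H3 and return H4 = 1/(4*s + 1)
Step 2: combine H1, H2, [H3/(1+H3*H4)] in series = (s + 4)/(48*s^3 + 64*s^2 - 3*s - 4)
Step 3: close the feedback loop around (H1*H2*[H3/(1+H3*H4)]), H5 = (s^2 + s - 12)/(48*s^4 - 80*s^3 - 194*s^2 + 13*s + 28)
Step 3 gives the fully reduced T(s), with no common factor left to cancel. The denominator's leading coefficient is 48, so divide each of its coefficients by 48 to get the monic form.

Final answer: s^4 - 5*s^3/3 - 97*s^2/24 + 13*s/48 + 7/12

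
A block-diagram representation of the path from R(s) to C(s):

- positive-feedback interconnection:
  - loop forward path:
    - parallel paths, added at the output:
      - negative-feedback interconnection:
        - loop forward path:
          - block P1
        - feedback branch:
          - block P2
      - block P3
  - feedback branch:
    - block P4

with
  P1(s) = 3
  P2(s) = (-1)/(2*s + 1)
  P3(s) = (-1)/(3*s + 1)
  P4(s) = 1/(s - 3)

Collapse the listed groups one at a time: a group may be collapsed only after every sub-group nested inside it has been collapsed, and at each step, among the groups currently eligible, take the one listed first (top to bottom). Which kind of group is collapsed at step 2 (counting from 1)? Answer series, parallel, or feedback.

[1] apply the feedback formula to P1, P2
[2] sum the parallel branches [P1/(1+P1*P2)], P3
[3] apply the feedback formula to ([P1/(1+P1*P2)]+P3), P4
Step 2: parallel.

Therefore the answer is parallel.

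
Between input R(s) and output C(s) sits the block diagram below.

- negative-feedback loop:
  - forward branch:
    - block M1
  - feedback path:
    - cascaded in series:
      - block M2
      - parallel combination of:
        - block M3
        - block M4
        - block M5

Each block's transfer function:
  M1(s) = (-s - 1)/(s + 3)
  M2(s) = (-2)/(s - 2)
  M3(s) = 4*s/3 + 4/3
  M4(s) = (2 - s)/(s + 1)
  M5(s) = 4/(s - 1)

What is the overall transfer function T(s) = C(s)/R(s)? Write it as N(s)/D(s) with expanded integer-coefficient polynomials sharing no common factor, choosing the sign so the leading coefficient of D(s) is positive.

First reduce the diagram to T(s).

Step 1 - parallel reduction of M3, M4, M5 = (4*s^3 + s^2 + 17*s + 2)/(3*s^2 - 3)
Step 2 - series reduction of M2, (M3+M4+M5) = (-8*s^3 - 2*s^2 - 34*s - 4)/(3*s^3 - 6*s^2 - 3*s + 6)
Step 3 - reduce the feedback loop with forward M1 and return (M2*(M3+M4+M5)) - this is the overall T(s), already in the required normalized form

Answer: (-3*s^2 + 9*s - 6)/(11*s^2 - 9*s + 22)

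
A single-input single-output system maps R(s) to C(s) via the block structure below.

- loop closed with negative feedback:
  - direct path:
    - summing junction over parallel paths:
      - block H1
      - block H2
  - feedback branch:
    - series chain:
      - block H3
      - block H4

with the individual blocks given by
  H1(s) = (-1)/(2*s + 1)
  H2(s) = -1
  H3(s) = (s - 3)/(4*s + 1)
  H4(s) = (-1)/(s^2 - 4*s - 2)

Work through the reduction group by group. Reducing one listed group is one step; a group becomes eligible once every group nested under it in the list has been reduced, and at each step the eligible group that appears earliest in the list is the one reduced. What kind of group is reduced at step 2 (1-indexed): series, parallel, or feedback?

1. parallel reduction of H1, H2
2. reduce the series chain H3, H4
3. reduce the feedback loop with forward (H1+H2) and return (H3*H4)
The group at step 2 is a series group.

Therefore the answer is series.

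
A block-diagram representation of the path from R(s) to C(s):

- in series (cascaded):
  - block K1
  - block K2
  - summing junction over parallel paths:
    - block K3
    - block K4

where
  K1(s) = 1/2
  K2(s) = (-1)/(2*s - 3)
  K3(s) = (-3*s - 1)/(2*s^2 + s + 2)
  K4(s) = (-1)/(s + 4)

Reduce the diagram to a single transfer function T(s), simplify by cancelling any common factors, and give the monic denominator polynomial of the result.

1. add K3, K4 (parallel), giving (-5*s^2 - 14*s - 6)/(2*s^3 + 9*s^2 + 6*s + 8)
2. cascade K1, K2, (K3+K4), giving (5*s^2 + 14*s + 6)/(8*s^4 + 24*s^3 - 30*s^2 - 4*s - 48)
T(s) is the step-2 result (common factors already cancelled). Leading coefficient of the denominator: 8. Divide through by 8 for the monic polynomial.

Final answer: s^4 + 3*s^3 - 15*s^2/4 - s/2 - 6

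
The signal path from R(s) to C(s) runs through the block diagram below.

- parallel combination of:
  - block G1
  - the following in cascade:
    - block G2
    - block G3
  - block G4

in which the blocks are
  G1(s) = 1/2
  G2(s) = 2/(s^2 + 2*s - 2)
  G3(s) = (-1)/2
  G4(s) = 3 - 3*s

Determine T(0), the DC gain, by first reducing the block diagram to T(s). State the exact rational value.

Reducing step by step:

Step 1. multiply G2, G3 (series), giving (-1)/(s^2 + 2*s - 2)
Step 2. parallel reduction of G1, (G2*G3), G4, giving (-6*s^3 - 5*s^2 + 26*s - 16)/(2*s^2 + 4*s - 4)
The step-2 result is T(s). Setting s = 0: T(0) = -16/(-4) = 4.

Answer: 4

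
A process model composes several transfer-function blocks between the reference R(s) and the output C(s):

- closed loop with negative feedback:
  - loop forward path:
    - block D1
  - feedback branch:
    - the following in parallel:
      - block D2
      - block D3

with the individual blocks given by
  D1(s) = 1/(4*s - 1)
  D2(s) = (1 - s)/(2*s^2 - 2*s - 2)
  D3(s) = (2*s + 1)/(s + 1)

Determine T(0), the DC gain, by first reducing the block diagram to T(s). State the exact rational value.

First reduce the diagram to T(s).

1. parallel reduction of D2, D3: (4*s^3 - 3*s^2 - 6*s - 1)/(2*s^3 - 4*s - 2)
2. feedback reduction of D1, (D2+D3): (2*s^3 - 4*s - 2)/(8*s^4 + 2*s^3 - 19*s^2 - 10*s + 1)
Evaluating the step-2 result (the overall T(s)) at s = 0 gives T(0) = -2/1 = -2.

Answer: -2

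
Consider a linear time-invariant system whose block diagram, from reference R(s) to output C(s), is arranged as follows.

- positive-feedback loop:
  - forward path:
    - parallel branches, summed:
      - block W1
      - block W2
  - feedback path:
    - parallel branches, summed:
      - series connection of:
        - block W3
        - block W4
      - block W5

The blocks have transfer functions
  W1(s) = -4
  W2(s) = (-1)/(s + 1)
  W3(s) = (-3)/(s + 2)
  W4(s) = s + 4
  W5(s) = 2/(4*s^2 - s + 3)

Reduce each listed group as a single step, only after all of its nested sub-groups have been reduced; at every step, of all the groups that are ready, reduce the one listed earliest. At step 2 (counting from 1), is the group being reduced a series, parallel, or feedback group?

The answer is series.

Reasoning:
Step 1 - sum the parallel branches W1, W2
Step 2 - reduce the series chain W3, W4
Step 3 - sum the parallel branches (W3*W4), W5
Step 4 - feedback reduction of (W1+W2), ((W3*W4)+W5)
So the answer for step 2 is series.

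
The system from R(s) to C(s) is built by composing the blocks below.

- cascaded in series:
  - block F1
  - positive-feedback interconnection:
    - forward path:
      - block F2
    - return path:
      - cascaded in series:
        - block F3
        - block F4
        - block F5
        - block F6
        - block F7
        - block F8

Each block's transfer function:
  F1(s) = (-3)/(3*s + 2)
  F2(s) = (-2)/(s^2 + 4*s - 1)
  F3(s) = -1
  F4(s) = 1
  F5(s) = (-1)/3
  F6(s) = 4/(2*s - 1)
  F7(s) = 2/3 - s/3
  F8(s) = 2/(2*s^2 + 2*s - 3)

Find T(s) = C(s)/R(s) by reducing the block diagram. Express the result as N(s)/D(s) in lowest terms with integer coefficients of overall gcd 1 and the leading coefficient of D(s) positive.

Step 1. reduce the series chain F3, F4, F5, F6, F7, F8 -> (16 - 8*s)/(36*s^3 + 18*s^2 - 72*s + 27)
Step 2. collapse the loop (F2 forward, (F3*F4*F5*F6*F7*F8) return) -> (-72*s^3 - 36*s^2 + 144*s - 54)/(36*s^5 + 162*s^4 - 36*s^3 - 279*s^2 + 164*s + 5)
Step 3. cascade F1, [F2/(1-F2*(F3*F4*F5*F6*F7*F8))] - this is the overall T(s), already in the required normalized form

Answer: (216*s^3 + 108*s^2 - 432*s + 162)/(108*s^6 + 558*s^5 + 216*s^4 - 909*s^3 - 66*s^2 + 343*s + 10)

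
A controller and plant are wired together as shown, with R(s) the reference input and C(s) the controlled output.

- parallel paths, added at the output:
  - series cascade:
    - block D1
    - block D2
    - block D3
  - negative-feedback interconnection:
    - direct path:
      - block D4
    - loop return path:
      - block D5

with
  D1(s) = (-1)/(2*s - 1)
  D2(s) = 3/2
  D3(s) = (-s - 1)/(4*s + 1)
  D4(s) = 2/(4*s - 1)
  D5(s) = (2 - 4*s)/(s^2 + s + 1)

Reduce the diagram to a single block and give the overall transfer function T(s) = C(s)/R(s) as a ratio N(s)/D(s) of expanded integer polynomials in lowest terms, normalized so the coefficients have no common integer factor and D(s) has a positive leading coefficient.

Answer: (44*s^4 + 45*s^3 + 14*s^2 - 18*s + 5)/(64*s^5 + 32*s^4 - 100*s^3 + 62*s^2 - 2*s - 6)

Working:
Step 1 - multiply D1, D2, D3 (series) = (3*s + 3)/(16*s^2 - 4*s - 2)
Step 2 - apply the feedback formula to D4, D5 = (2*s^2 + 2*s + 2)/(4*s^3 + 3*s^2 - 5*s + 3)
Step 3 - add (D1*D2*D3), [D4/(1+D4*D5)] (parallel): this yields T(s), and no further normalization is needed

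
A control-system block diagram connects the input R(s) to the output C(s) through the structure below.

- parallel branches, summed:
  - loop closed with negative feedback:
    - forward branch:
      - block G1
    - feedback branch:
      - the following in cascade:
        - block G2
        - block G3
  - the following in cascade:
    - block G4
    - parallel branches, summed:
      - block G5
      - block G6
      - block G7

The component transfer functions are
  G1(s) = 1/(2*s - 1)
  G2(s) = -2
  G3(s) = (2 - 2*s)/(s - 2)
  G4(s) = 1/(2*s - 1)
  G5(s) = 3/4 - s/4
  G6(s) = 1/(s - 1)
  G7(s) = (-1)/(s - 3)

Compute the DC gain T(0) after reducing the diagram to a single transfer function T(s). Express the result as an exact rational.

Answer: 11/12

Working:
[1] reduce the series chain G2, G3 = (4*s - 4)/(s - 2)
[2] feedback reduction of G1, (G2*G3) = (s - 2)/(2*s^2 - s - 2)
[3] parallel reduction of G5, G6, G7 = (-s^3 + 7*s^2 - 15*s + 1)/(4*s^2 - 16*s + 12)
[4] combine G4, (G5+G6+G7) in series = (-s^3 + 7*s^2 - 15*s + 1)/(8*s^3 - 36*s^2 + 40*s - 12)
[5] add [G1/(1+G1*(G2*G3))], (G4*(G5+G6+G7)) (parallel) = (-2*s^5 + 23*s^4 - 87*s^3 + 115*s^2 - 63*s + 22)/(16*s^5 - 80*s^4 + 100*s^3 + 8*s^2 - 68*s + 24)
The step-5 result is T(s). Setting s = 0: T(0) = 22/24 = 11/12.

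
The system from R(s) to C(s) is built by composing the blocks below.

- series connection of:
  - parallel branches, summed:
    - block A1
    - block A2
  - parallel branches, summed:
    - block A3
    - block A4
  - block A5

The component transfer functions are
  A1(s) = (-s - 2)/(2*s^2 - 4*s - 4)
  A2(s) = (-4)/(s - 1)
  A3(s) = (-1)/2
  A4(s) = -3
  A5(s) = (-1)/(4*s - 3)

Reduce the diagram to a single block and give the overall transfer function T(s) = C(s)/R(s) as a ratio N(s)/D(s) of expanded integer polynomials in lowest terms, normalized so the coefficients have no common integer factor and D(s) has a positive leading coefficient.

Answer: (-63*s^2 + 105*s + 126)/(16*s^4 - 60*s^3 + 36*s^2 + 32*s - 24)

Working:
Step 1: sum the parallel branches A1, A2 gives (-9*s^2 + 15*s + 18)/(2*s^3 - 6*s^2 + 4)
Step 2: add A3, A4 (parallel) gives (-7)/2
Step 3: multiply (A1+A2), (A3+A4), A5 (series) - this is the overall T(s), already in the required normalized form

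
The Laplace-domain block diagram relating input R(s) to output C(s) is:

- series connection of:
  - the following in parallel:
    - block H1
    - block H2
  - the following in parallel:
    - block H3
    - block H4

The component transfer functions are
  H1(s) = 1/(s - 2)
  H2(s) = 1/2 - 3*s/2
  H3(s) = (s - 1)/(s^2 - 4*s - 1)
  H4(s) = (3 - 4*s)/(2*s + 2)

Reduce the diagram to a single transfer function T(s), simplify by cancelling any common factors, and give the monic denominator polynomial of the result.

(1) reduce the parallel group H1, H2: (-3*s^2 + 7*s)/(2*s - 4)
(2) sum the parallel branches H3, H4: (-4*s^3 + 21*s^2 - 8*s - 5)/(2*s^3 - 6*s^2 - 10*s - 2)
(3) multiply (H1+H2), (H3+H4) (series): (12*s^5 - 91*s^4 + 171*s^3 - 41*s^2 - 35*s)/(4*s^4 - 20*s^3 + 4*s^2 + 36*s + 8)
The result of step 3 is T(s) in lowest terms. Its denominator has leading coefficient 4; dividing the denominator through by 4 makes it monic.

Final answer: s^4 - 5*s^3 + s^2 + 9*s + 2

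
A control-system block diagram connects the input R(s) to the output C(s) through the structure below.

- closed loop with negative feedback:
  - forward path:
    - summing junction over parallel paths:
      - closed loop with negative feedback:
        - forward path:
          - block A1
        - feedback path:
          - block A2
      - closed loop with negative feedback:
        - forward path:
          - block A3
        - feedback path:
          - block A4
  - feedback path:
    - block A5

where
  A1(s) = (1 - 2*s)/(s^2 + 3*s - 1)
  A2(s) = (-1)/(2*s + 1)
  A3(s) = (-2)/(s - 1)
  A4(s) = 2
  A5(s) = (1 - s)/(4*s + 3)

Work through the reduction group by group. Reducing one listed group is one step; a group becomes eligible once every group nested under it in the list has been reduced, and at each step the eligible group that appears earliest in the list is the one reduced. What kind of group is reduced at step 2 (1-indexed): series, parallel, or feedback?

The answer is feedback.

Reasoning:
(1) close the feedback loop around A1, A2
(2) reduce the feedback loop with forward A3 and return A4
(3) reduce the parallel group [A1/(1+A1*A2)], [A3/(1+A3*A4)]
(4) reduce the feedback loop with forward ([A1/(1+A1*A2)]+[A3/(1+A3*A4)]) and return A5
Step 2: feedback.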